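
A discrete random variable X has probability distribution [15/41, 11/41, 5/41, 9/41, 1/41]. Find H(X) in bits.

H(X) = -Σ p(x) log₂ p(x)
  -15/41 × log₂(15/41) = 0.5307
  -11/41 × log₂(11/41) = 0.5093
  -5/41 × log₂(5/41) = 0.3702
  -9/41 × log₂(9/41) = 0.4802
  -1/41 × log₂(1/41) = 0.1307
H(X) = 2.0211 bits


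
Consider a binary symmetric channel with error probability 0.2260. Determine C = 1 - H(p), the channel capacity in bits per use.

For BSC with error probability p:
C = 1 - H(p) where H(p) is binary entropy
H(0.2260) = -0.2260 × log₂(0.2260) - 0.7740 × log₂(0.7740)
H(p) = 0.7710
C = 1 - 0.7710 = 0.2290 bits/use


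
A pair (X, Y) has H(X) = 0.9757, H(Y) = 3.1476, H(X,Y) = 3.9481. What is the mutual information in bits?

I(X;Y) = H(X) + H(Y) - H(X,Y)
I(X;Y) = 0.9757 + 3.1476 - 3.9481 = 0.1752 bits


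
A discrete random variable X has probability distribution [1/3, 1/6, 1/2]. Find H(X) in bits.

H(X) = -Σ p(x) log₂ p(x)
  -1/3 × log₂(1/3) = 0.5283
  -1/6 × log₂(1/6) = 0.4308
  -1/2 × log₂(1/2) = 0.5000
H(X) = 1.4591 bits


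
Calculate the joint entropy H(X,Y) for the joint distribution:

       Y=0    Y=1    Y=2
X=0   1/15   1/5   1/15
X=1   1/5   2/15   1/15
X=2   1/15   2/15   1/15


H(X,Y) = -Σ p(x,y) log₂ p(x,y)
  p(0,0)=1/15: -0.0667 × log₂(0.0667) = 0.2605
  p(0,1)=1/5: -0.2000 × log₂(0.2000) = 0.4644
  p(0,2)=1/15: -0.0667 × log₂(0.0667) = 0.2605
  p(1,0)=1/5: -0.2000 × log₂(0.2000) = 0.4644
  p(1,1)=2/15: -0.1333 × log₂(0.1333) = 0.3876
  p(1,2)=1/15: -0.0667 × log₂(0.0667) = 0.2605
  p(2,0)=1/15: -0.0667 × log₂(0.0667) = 0.2605
  p(2,1)=2/15: -0.1333 × log₂(0.1333) = 0.3876
  p(2,2)=1/15: -0.0667 × log₂(0.0667) = 0.2605
H(X,Y) = 3.0062 bits


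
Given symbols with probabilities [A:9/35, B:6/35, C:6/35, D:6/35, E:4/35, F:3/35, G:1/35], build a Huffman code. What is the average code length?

Huffman tree construction:
Combine smallest probabilities repeatedly
Resulting codes:
  A: 10 (length 2)
  B: 110 (length 3)
  C: 111 (length 3)
  D: 00 (length 2)
  E: 010 (length 3)
  F: 0111 (length 4)
  G: 0110 (length 4)
Average length = Σ p(s) × length(s) = 2.6857 bits


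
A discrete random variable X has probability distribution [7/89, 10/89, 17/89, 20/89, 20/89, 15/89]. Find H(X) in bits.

H(X) = -Σ p(x) log₂ p(x)
  -7/89 × log₂(7/89) = 0.2885
  -10/89 × log₂(10/89) = 0.3544
  -17/89 × log₂(17/89) = 0.4562
  -20/89 × log₂(20/89) = 0.4840
  -20/89 × log₂(20/89) = 0.4840
  -15/89 × log₂(15/89) = 0.4330
H(X) = 2.5000 bits


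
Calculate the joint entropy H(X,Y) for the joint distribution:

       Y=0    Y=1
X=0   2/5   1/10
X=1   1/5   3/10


H(X,Y) = -Σ p(x,y) log₂ p(x,y)
  p(0,0)=2/5: -0.4000 × log₂(0.4000) = 0.5288
  p(0,1)=1/10: -0.1000 × log₂(0.1000) = 0.3322
  p(1,0)=1/5: -0.2000 × log₂(0.2000) = 0.4644
  p(1,1)=3/10: -0.3000 × log₂(0.3000) = 0.5211
H(X,Y) = 1.8464 bits


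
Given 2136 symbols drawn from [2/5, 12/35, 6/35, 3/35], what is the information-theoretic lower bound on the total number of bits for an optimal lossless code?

Entropy H = 1.7982 bits/symbol
Minimum bits = H × n = 1.7982 × 2136
= 3841.00 bits


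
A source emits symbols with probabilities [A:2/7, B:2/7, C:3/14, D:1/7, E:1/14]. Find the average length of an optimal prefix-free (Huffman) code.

Huffman tree construction:
Combine smallest probabilities repeatedly
Resulting codes:
  A: 10 (length 2)
  B: 11 (length 2)
  C: 00 (length 2)
  D: 011 (length 3)
  E: 010 (length 3)
Average length = Σ p(s) × length(s) = 2.2143 bits


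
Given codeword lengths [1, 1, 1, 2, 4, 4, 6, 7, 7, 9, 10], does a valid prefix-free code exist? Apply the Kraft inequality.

Kraft inequality: Σ 2^(-l_i) ≤ 1 for prefix-free code
Calculating: 2^(-1) + 2^(-1) + 2^(-1) + 2^(-2) + 2^(-4) + 2^(-4) + 2^(-6) + 2^(-7) + 2^(-7) + 2^(-9) + 2^(-10)
= 0.5 + 0.5 + 0.5 + 0.25 + 0.0625 + 0.0625 + 0.015625 + 0.0078125 + 0.0078125 + 0.001953125 + 0.0009765625
= 1.9092
Since 1.9092 > 1, prefix-free code does not exist


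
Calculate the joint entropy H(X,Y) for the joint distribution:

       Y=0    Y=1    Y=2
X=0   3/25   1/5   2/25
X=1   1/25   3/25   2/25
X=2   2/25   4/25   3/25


H(X,Y) = -Σ p(x,y) log₂ p(x,y)
  p(0,0)=3/25: -0.1200 × log₂(0.1200) = 0.3671
  p(0,1)=1/5: -0.2000 × log₂(0.2000) = 0.4644
  p(0,2)=2/25: -0.0800 × log₂(0.0800) = 0.2915
  p(1,0)=1/25: -0.0400 × log₂(0.0400) = 0.1858
  p(1,1)=3/25: -0.1200 × log₂(0.1200) = 0.3671
  p(1,2)=2/25: -0.0800 × log₂(0.0800) = 0.2915
  p(2,0)=2/25: -0.0800 × log₂(0.0800) = 0.2915
  p(2,1)=4/25: -0.1600 × log₂(0.1600) = 0.4230
  p(2,2)=3/25: -0.1200 × log₂(0.1200) = 0.3671
H(X,Y) = 3.0489 bits


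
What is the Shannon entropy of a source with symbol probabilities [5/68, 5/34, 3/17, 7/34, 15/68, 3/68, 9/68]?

H(X) = -Σ p(x) log₂ p(x)
  -5/68 × log₂(5/68) = 0.2769
  -5/34 × log₂(5/34) = 0.4067
  -3/17 × log₂(3/17) = 0.4416
  -7/34 × log₂(7/34) = 0.4694
  -15/68 × log₂(15/68) = 0.4810
  -3/68 × log₂(3/68) = 0.1986
  -9/68 × log₂(9/68) = 0.3861
H(X) = 2.6604 bits


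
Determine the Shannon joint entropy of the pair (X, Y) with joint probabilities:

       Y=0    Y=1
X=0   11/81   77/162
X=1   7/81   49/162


H(X,Y) = -Σ p(x,y) log₂ p(x,y)
  p(0,0)=11/81: -0.1358 × log₂(0.1358) = 0.3912
  p(0,1)=77/162: -0.4753 × log₂(0.4753) = 0.5100
  p(1,0)=7/81: -0.0864 × log₂(0.0864) = 0.3053
  p(1,1)=49/162: -0.3025 × log₂(0.3025) = 0.5218
H(X,Y) = 1.7283 bits


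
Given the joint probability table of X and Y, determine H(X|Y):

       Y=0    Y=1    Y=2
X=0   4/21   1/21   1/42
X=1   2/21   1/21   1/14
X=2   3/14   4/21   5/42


H(X|Y) = Σ_y p(y) H(X|Y=y)
  p(Y=0) = 1/2, H(X|Y=0) = 1.5100
  p(Y=1) = 2/7, H(X|Y=1) = 1.2516
  p(Y=2) = 3/14, H(X|Y=2) = 1.3516
H(X|Y) = 0.5000×1.5100 + 0.2857×1.2516 + 0.2143×1.3516 = 1.4022 bits


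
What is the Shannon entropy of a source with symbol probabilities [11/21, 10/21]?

H(X) = -Σ p(x) log₂ p(x)
  -11/21 × log₂(11/21) = 0.4887
  -10/21 × log₂(10/21) = 0.5097
H(X) = 0.9984 bits


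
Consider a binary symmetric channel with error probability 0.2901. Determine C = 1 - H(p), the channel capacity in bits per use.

For BSC with error probability p:
C = 1 - H(p) where H(p) is binary entropy
H(0.2901) = -0.2901 × log₂(0.2901) - 0.7099 × log₂(0.7099)
H(p) = 0.8689
C = 1 - 0.8689 = 0.1311 bits/use


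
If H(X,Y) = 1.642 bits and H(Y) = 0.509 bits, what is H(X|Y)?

Chain rule: H(X,Y) = H(X|Y) + H(Y)
H(X|Y) = H(X,Y) - H(Y) = 1.642 - 0.509 = 1.133 bits


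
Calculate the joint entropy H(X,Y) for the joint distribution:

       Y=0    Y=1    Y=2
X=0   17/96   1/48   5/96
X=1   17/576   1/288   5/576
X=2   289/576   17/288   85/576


H(X,Y) = -Σ p(x,y) log₂ p(x,y)
  p(0,0)=17/96: -0.1771 × log₂(0.1771) = 0.4423
  p(0,1)=1/48: -0.0208 × log₂(0.0208) = 0.1164
  p(0,2)=5/96: -0.0521 × log₂(0.0521) = 0.2220
  p(1,0)=17/576: -0.0295 × log₂(0.0295) = 0.1500
  p(1,1)=1/288: -0.0035 × log₂(0.0035) = 0.0284
  p(1,2)=5/576: -0.0087 × log₂(0.0087) = 0.0594
  p(2,0)=289/576: -0.5017 × log₂(0.5017) = 0.4992
  p(2,1)=17/288: -0.0590 × log₂(0.0590) = 0.2410
  p(2,2)=85/576: -0.1476 × log₂(0.1476) = 0.4074
H(X,Y) = 2.1660 bits


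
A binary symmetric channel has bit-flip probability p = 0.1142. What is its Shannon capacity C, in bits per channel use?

For BSC with error probability p:
C = 1 - H(p) where H(p) is binary entropy
H(0.1142) = -0.1142 × log₂(0.1142) - 0.8858 × log₂(0.8858)
H(p) = 0.5125
C = 1 - 0.5125 = 0.4875 bits/use


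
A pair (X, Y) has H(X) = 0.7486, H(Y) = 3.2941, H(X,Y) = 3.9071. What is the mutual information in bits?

I(X;Y) = H(X) + H(Y) - H(X,Y)
I(X;Y) = 0.7486 + 3.2941 - 3.9071 = 0.1356 bits


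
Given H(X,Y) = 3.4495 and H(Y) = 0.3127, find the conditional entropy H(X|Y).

Chain rule: H(X,Y) = H(X|Y) + H(Y)
H(X|Y) = H(X,Y) - H(Y) = 3.4495 - 0.3127 = 3.1368 bits


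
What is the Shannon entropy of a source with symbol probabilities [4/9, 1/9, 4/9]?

H(X) = -Σ p(x) log₂ p(x)
  -4/9 × log₂(4/9) = 0.5200
  -1/9 × log₂(1/9) = 0.3522
  -4/9 × log₂(4/9) = 0.5200
H(X) = 1.3921 bits


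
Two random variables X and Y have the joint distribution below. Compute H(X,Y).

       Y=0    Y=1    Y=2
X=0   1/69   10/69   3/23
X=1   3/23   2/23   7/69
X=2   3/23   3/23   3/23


H(X,Y) = -Σ p(x,y) log₂ p(x,y)
  p(0,0)=1/69: -0.0145 × log₂(0.0145) = 0.0885
  p(0,1)=10/69: -0.1449 × log₂(0.1449) = 0.4039
  p(0,2)=3/23: -0.1304 × log₂(0.1304) = 0.3833
  p(1,0)=3/23: -0.1304 × log₂(0.1304) = 0.3833
  p(1,1)=2/23: -0.0870 × log₂(0.0870) = 0.3064
  p(1,2)=7/69: -0.1014 × log₂(0.1014) = 0.3349
  p(2,0)=3/23: -0.1304 × log₂(0.1304) = 0.3833
  p(2,1)=3/23: -0.1304 × log₂(0.1304) = 0.3833
  p(2,2)=3/23: -0.1304 × log₂(0.1304) = 0.3833
H(X,Y) = 3.0502 bits


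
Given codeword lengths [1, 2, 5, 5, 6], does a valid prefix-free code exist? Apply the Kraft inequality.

Kraft inequality: Σ 2^(-l_i) ≤ 1 for prefix-free code
Calculating: 2^(-1) + 2^(-2) + 2^(-5) + 2^(-5) + 2^(-6)
= 0.5 + 0.25 + 0.03125 + 0.03125 + 0.015625
= 0.8281
Since 0.8281 ≤ 1, prefix-free code exists


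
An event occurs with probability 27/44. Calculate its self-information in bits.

Information content I(x) = -log₂(p(x))
I = -log₂(27/44) = -log₂(0.6136)
I = 0.7045 bits


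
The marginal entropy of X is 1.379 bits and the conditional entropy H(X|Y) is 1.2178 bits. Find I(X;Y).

I(X;Y) = H(X) - H(X|Y)
I(X;Y) = 1.379 - 1.2178 = 0.1612 bits


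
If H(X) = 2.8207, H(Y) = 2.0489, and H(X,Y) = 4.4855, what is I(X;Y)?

I(X;Y) = H(X) + H(Y) - H(X,Y)
I(X;Y) = 2.8207 + 2.0489 - 4.4855 = 0.3841 bits


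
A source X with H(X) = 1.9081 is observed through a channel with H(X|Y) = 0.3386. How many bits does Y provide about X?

I(X;Y) = H(X) - H(X|Y)
I(X;Y) = 1.9081 - 0.3386 = 1.5695 bits


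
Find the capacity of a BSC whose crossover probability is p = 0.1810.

For BSC with error probability p:
C = 1 - H(p) where H(p) is binary entropy
H(0.1810) = -0.1810 × log₂(0.1810) - 0.8190 × log₂(0.8190)
H(p) = 0.6823
C = 1 - 0.6823 = 0.3177 bits/use


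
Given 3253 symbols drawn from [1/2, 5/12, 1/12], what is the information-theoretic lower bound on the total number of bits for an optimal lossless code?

Entropy H = 1.3250 bits/symbol
Minimum bits = H × n = 1.3250 × 3253
= 4310.26 bits


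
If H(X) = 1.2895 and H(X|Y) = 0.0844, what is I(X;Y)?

I(X;Y) = H(X) - H(X|Y)
I(X;Y) = 1.2895 - 0.0844 = 1.2051 bits


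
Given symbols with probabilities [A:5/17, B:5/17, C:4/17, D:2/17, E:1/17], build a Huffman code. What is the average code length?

Huffman tree construction:
Combine smallest probabilities repeatedly
Resulting codes:
  A: 10 (length 2)
  B: 11 (length 2)
  C: 01 (length 2)
  D: 001 (length 3)
  E: 000 (length 3)
Average length = Σ p(s) × length(s) = 2.1765 bits


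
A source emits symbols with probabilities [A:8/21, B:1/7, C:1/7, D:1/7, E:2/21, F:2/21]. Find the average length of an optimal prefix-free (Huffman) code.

Huffman tree construction:
Combine smallest probabilities repeatedly
Resulting codes:
  A: 0 (length 1)
  B: 100 (length 3)
  C: 101 (length 3)
  D: 110 (length 3)
  E: 1110 (length 4)
  F: 1111 (length 4)
Average length = Σ p(s) × length(s) = 2.4286 bits


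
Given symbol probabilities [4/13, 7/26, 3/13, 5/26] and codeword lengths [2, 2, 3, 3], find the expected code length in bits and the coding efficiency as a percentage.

Average length L = Σ p_i × l_i = 2.4231 bits
Entropy H = 1.9785 bits
Efficiency η = H/L × 100% = 81.65%


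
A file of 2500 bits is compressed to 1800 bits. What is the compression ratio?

Compression ratio = Original / Compressed
= 2500 / 1800 = 1.39:1


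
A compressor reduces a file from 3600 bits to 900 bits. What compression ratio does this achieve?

Compression ratio = Original / Compressed
= 3600 / 900 = 4.00:1


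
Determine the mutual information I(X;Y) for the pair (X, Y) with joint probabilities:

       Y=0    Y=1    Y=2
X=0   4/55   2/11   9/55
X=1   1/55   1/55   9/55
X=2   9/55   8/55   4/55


H(X) = 1.5207, H(Y) = 1.5610, H(X,Y) = 2.8940
I(X;Y) = H(X) + H(Y) - H(X,Y) = 0.1878 bits


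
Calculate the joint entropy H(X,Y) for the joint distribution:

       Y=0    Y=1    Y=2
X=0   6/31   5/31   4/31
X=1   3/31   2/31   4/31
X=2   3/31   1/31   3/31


H(X,Y) = -Σ p(x,y) log₂ p(x,y)
  p(0,0)=6/31: -0.1935 × log₂(0.1935) = 0.4586
  p(0,1)=5/31: -0.1613 × log₂(0.1613) = 0.4246
  p(0,2)=4/31: -0.1290 × log₂(0.1290) = 0.3812
  p(1,0)=3/31: -0.0968 × log₂(0.0968) = 0.3261
  p(1,1)=2/31: -0.0645 × log₂(0.0645) = 0.2551
  p(1,2)=4/31: -0.1290 × log₂(0.1290) = 0.3812
  p(2,0)=3/31: -0.0968 × log₂(0.0968) = 0.3261
  p(2,1)=1/31: -0.0323 × log₂(0.0323) = 0.1598
  p(2,2)=3/31: -0.0968 × log₂(0.0968) = 0.3261
H(X,Y) = 3.0386 bits


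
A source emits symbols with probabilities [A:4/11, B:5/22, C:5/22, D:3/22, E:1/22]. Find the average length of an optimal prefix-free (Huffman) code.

Huffman tree construction:
Combine smallest probabilities repeatedly
Resulting codes:
  A: 11 (length 2)
  B: 01 (length 2)
  C: 10 (length 2)
  D: 001 (length 3)
  E: 000 (length 3)
Average length = Σ p(s) × length(s) = 2.1818 bits


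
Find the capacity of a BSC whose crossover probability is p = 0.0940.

For BSC with error probability p:
C = 1 - H(p) where H(p) is binary entropy
H(0.0940) = -0.0940 × log₂(0.0940) - 0.9060 × log₂(0.9060)
H(p) = 0.4497
C = 1 - 0.4497 = 0.5503 bits/use


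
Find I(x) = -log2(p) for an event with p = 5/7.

Information content I(x) = -log₂(p(x))
I = -log₂(5/7) = -log₂(0.7143)
I = 0.4854 bits


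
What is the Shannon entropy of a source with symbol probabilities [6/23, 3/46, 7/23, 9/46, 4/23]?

H(X) = -Σ p(x) log₂ p(x)
  -6/23 × log₂(6/23) = 0.5057
  -3/46 × log₂(3/46) = 0.2569
  -7/23 × log₂(7/23) = 0.5223
  -9/46 × log₂(9/46) = 0.4605
  -4/23 × log₂(4/23) = 0.4389
H(X) = 2.1843 bits


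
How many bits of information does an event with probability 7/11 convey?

Information content I(x) = -log₂(p(x))
I = -log₂(7/11) = -log₂(0.6364)
I = 0.6521 bits


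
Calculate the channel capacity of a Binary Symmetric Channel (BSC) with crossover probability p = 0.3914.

For BSC with error probability p:
C = 1 - H(p) where H(p) is binary entropy
H(0.3914) = -0.3914 × log₂(0.3914) - 0.6086 × log₂(0.6086)
H(p) = 0.9657
C = 1 - 0.9657 = 0.0343 bits/use


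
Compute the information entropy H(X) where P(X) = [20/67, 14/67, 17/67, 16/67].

H(X) = -Σ p(x) log₂ p(x)
  -20/67 × log₂(20/67) = 0.5206
  -14/67 × log₂(14/67) = 0.4720
  -17/67 × log₂(17/67) = 0.5020
  -16/67 × log₂(16/67) = 0.4934
H(X) = 1.9881 bits


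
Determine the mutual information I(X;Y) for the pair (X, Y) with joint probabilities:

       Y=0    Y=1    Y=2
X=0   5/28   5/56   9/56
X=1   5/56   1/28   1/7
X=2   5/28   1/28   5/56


H(X) = 1.5550, H(Y) = 1.4728, H(X,Y) = 2.9896
I(X;Y) = H(X) + H(Y) - H(X,Y) = 0.0383 bits


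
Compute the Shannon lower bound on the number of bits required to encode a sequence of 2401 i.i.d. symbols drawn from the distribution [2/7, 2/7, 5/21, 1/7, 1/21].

Entropy H = 2.1359 bits/symbol
Minimum bits = H × n = 2.1359 × 2401
= 5128.37 bits


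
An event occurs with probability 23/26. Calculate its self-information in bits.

Information content I(x) = -log₂(p(x))
I = -log₂(23/26) = -log₂(0.8846)
I = 0.1769 bits


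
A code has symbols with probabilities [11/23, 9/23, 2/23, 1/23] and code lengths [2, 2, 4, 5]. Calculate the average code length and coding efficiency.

Average length L = Σ p_i × l_i = 2.3043 bits
Entropy H = 1.5417 bits
Efficiency η = H/L × 100% = 66.90%


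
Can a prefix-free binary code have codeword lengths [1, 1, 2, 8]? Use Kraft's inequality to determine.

Kraft inequality: Σ 2^(-l_i) ≤ 1 for prefix-free code
Calculating: 2^(-1) + 2^(-1) + 2^(-2) + 2^(-8)
= 0.5 + 0.5 + 0.25 + 0.00390625
= 1.2539
Since 1.2539 > 1, prefix-free code does not exist


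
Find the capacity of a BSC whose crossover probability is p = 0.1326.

For BSC with error probability p:
C = 1 - H(p) where H(p) is binary entropy
H(0.1326) = -0.1326 × log₂(0.1326) - 0.8674 × log₂(0.8674)
H(p) = 0.5645
C = 1 - 0.5645 = 0.4355 bits/use


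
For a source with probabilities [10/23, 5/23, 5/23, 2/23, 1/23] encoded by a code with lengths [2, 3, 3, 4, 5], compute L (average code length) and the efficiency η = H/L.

Average length L = Σ p_i × l_i = 2.7391 bits
Entropy H = 1.9828 bits
Efficiency η = H/L × 100% = 72.39%


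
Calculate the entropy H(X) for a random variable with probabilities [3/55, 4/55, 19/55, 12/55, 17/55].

H(X) = -Σ p(x) log₂ p(x)
  -3/55 × log₂(3/55) = 0.2289
  -4/55 × log₂(4/55) = 0.2750
  -19/55 × log₂(19/55) = 0.5297
  -12/55 × log₂(12/55) = 0.4792
  -17/55 × log₂(17/55) = 0.5236
H(X) = 2.0364 bits


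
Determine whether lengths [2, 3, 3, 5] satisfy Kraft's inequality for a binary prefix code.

Kraft inequality: Σ 2^(-l_i) ≤ 1 for prefix-free code
Calculating: 2^(-2) + 2^(-3) + 2^(-3) + 2^(-5)
= 0.25 + 0.125 + 0.125 + 0.03125
= 0.5312
Since 0.5312 ≤ 1, prefix-free code exists


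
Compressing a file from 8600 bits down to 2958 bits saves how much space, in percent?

Space savings = (1 - Compressed/Original) × 100%
= (1 - 2958/8600) × 100%
= 65.60%


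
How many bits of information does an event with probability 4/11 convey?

Information content I(x) = -log₂(p(x))
I = -log₂(4/11) = -log₂(0.3636)
I = 1.4594 bits


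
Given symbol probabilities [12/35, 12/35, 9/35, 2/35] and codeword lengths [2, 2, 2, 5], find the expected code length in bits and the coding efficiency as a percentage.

Average length L = Σ p_i × l_i = 2.1714 bits
Entropy H = 1.7988 bits
Efficiency η = H/L × 100% = 82.84%


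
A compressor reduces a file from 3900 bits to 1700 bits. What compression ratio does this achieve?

Compression ratio = Original / Compressed
= 3900 / 1700 = 2.29:1


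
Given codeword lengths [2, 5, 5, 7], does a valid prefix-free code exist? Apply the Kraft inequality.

Kraft inequality: Σ 2^(-l_i) ≤ 1 for prefix-free code
Calculating: 2^(-2) + 2^(-5) + 2^(-5) + 2^(-7)
= 0.25 + 0.03125 + 0.03125 + 0.0078125
= 0.3203
Since 0.3203 ≤ 1, prefix-free code exists


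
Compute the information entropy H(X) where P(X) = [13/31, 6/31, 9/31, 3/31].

H(X) = -Σ p(x) log₂ p(x)
  -13/31 × log₂(13/31) = 0.5258
  -6/31 × log₂(6/31) = 0.4586
  -9/31 × log₂(9/31) = 0.5180
  -3/31 × log₂(3/31) = 0.3261
H(X) = 1.8284 bits


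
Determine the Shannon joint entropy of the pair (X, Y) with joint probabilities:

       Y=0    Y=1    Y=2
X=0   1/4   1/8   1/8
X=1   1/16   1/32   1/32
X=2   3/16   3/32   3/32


H(X,Y) = -Σ p(x,y) log₂ p(x,y)
  p(0,0)=1/4: -0.2500 × log₂(0.2500) = 0.5000
  p(0,1)=1/8: -0.1250 × log₂(0.1250) = 0.3750
  p(0,2)=1/8: -0.1250 × log₂(0.1250) = 0.3750
  p(1,0)=1/16: -0.0625 × log₂(0.0625) = 0.2500
  p(1,1)=1/32: -0.0312 × log₂(0.0312) = 0.1562
  p(1,2)=1/32: -0.0312 × log₂(0.0312) = 0.1562
  p(2,0)=3/16: -0.1875 × log₂(0.1875) = 0.4528
  p(2,1)=3/32: -0.0938 × log₂(0.0938) = 0.3202
  p(2,2)=3/32: -0.0938 × log₂(0.0938) = 0.3202
H(X,Y) = 2.9056 bits


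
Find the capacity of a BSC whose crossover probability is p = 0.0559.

For BSC with error probability p:
C = 1 - H(p) where H(p) is binary entropy
H(0.0559) = -0.0559 × log₂(0.0559) - 0.9441 × log₂(0.9441)
H(p) = 0.3109
C = 1 - 0.3109 = 0.6891 bits/use


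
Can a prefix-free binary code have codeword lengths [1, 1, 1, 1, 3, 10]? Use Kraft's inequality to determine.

Kraft inequality: Σ 2^(-l_i) ≤ 1 for prefix-free code
Calculating: 2^(-1) + 2^(-1) + 2^(-1) + 2^(-1) + 2^(-3) + 2^(-10)
= 0.5 + 0.5 + 0.5 + 0.5 + 0.125 + 0.0009765625
= 2.1260
Since 2.1260 > 1, prefix-free code does not exist


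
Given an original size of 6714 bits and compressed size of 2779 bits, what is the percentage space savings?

Space savings = (1 - Compressed/Original) × 100%
= (1 - 2779/6714) × 100%
= 58.61%


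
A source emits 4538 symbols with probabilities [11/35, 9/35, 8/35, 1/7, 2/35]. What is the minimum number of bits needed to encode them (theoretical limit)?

Entropy H = 2.1523 bits/symbol
Minimum bits = H × n = 2.1523 × 4538
= 9767.36 bits


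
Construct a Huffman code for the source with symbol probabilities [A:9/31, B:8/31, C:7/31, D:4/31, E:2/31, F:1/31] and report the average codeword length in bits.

Huffman tree construction:
Combine smallest probabilities repeatedly
Resulting codes:
  A: 11 (length 2)
  B: 10 (length 2)
  C: 00 (length 2)
  D: 011 (length 3)
  E: 0101 (length 4)
  F: 0100 (length 4)
Average length = Σ p(s) × length(s) = 2.3226 bits


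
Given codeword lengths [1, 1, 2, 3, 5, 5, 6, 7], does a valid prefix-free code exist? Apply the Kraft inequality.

Kraft inequality: Σ 2^(-l_i) ≤ 1 for prefix-free code
Calculating: 2^(-1) + 2^(-1) + 2^(-2) + 2^(-3) + 2^(-5) + 2^(-5) + 2^(-6) + 2^(-7)
= 0.5 + 0.5 + 0.25 + 0.125 + 0.03125 + 0.03125 + 0.015625 + 0.0078125
= 1.4609
Since 1.4609 > 1, prefix-free code does not exist


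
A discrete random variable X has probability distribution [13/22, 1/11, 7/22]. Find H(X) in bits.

H(X) = -Σ p(x) log₂ p(x)
  -13/22 × log₂(13/22) = 0.4485
  -1/11 × log₂(1/11) = 0.3145
  -7/22 × log₂(7/22) = 0.5257
H(X) = 1.2886 bits


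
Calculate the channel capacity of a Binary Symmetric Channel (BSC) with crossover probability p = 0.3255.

For BSC with error probability p:
C = 1 - H(p) where H(p) is binary entropy
H(0.3255) = -0.3255 × log₂(0.3255) - 0.6745 × log₂(0.6745)
H(p) = 0.9103
C = 1 - 0.9103 = 0.0897 bits/use


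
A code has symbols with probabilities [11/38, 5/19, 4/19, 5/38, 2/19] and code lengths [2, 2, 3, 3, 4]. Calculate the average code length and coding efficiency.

Average length L = Σ p_i × l_i = 2.5526 bits
Entropy H = 2.2247 bits
Efficiency η = H/L × 100% = 87.15%


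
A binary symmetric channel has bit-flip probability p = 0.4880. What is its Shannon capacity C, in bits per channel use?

For BSC with error probability p:
C = 1 - H(p) where H(p) is binary entropy
H(0.4880) = -0.4880 × log₂(0.4880) - 0.5120 × log₂(0.5120)
H(p) = 0.9996
C = 1 - 0.9996 = 0.0004 bits/use


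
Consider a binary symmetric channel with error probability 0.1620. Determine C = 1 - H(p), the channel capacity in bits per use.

For BSC with error probability p:
C = 1 - H(p) where H(p) is binary entropy
H(0.1620) = -0.1620 × log₂(0.1620) - 0.8380 × log₂(0.8380)
H(p) = 0.6391
C = 1 - 0.6391 = 0.3609 bits/use


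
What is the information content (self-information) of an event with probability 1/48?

Information content I(x) = -log₂(p(x))
I = -log₂(1/48) = -log₂(0.0208)
I = 5.5850 bits


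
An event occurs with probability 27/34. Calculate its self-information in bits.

Information content I(x) = -log₂(p(x))
I = -log₂(27/34) = -log₂(0.7941)
I = 0.3326 bits


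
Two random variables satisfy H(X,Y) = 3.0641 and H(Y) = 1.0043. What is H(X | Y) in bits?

Chain rule: H(X,Y) = H(X|Y) + H(Y)
H(X|Y) = H(X,Y) - H(Y) = 3.0641 - 1.0043 = 2.0598 bits


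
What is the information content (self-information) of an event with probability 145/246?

Information content I(x) = -log₂(p(x))
I = -log₂(145/246) = -log₂(0.5894)
I = 0.7626 bits


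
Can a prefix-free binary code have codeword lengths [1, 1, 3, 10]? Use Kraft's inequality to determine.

Kraft inequality: Σ 2^(-l_i) ≤ 1 for prefix-free code
Calculating: 2^(-1) + 2^(-1) + 2^(-3) + 2^(-10)
= 0.5 + 0.5 + 0.125 + 0.0009765625
= 1.1260
Since 1.1260 > 1, prefix-free code does not exist


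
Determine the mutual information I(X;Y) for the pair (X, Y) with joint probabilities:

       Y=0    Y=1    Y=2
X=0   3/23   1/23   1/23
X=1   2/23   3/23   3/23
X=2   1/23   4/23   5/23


H(X) = 1.5310, H(Y) = 1.5653, H(X,Y) = 2.9638
I(X;Y) = H(X) + H(Y) - H(X,Y) = 0.1325 bits


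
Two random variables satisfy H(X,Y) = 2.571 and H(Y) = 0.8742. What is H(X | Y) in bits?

Chain rule: H(X,Y) = H(X|Y) + H(Y)
H(X|Y) = H(X,Y) - H(Y) = 2.571 - 0.8742 = 1.6968 bits


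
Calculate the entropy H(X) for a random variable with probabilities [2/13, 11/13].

H(X) = -Σ p(x) log₂ p(x)
  -2/13 × log₂(2/13) = 0.4155
  -11/13 × log₂(11/13) = 0.2039
H(X) = 0.6194 bits


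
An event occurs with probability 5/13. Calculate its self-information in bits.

Information content I(x) = -log₂(p(x))
I = -log₂(5/13) = -log₂(0.3846)
I = 1.3785 bits


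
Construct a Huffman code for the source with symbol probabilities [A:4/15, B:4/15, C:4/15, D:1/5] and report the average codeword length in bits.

Huffman tree construction:
Combine smallest probabilities repeatedly
Resulting codes:
  A: 01 (length 2)
  B: 10 (length 2)
  C: 11 (length 2)
  D: 00 (length 2)
Average length = Σ p(s) × length(s) = 2.0000 bits


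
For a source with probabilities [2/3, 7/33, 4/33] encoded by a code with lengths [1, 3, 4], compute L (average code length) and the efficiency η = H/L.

Average length L = Σ p_i × l_i = 1.7879 bits
Entropy H = 1.2335 bits
Efficiency η = H/L × 100% = 68.99%


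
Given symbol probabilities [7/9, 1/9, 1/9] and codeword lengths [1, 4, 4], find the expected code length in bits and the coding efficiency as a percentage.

Average length L = Σ p_i × l_i = 1.6667 bits
Entropy H = 0.9864 bits
Efficiency η = H/L × 100% = 59.19%


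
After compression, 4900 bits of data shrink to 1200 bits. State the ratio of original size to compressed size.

Compression ratio = Original / Compressed
= 4900 / 1200 = 4.08:1


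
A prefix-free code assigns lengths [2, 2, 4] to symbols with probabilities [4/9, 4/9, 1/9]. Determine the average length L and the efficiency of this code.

Average length L = Σ p_i × l_i = 2.2222 bits
Entropy H = 1.3921 bits
Efficiency η = H/L × 100% = 62.65%


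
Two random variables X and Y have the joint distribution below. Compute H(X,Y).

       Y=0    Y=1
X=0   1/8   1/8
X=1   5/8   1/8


H(X,Y) = -Σ p(x,y) log₂ p(x,y)
  p(0,0)=1/8: -0.1250 × log₂(0.1250) = 0.3750
  p(0,1)=1/8: -0.1250 × log₂(0.1250) = 0.3750
  p(1,0)=5/8: -0.6250 × log₂(0.6250) = 0.4238
  p(1,1)=1/8: -0.1250 × log₂(0.1250) = 0.3750
H(X,Y) = 1.5488 bits


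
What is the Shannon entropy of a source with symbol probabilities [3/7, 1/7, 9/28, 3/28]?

H(X) = -Σ p(x) log₂ p(x)
  -3/7 × log₂(3/7) = 0.5239
  -1/7 × log₂(1/7) = 0.4011
  -9/28 × log₂(9/28) = 0.5263
  -3/28 × log₂(3/28) = 0.3453
H(X) = 1.7965 bits


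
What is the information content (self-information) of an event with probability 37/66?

Information content I(x) = -log₂(p(x))
I = -log₂(37/66) = -log₂(0.5606)
I = 0.8349 bits


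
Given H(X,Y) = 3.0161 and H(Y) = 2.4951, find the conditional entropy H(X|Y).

Chain rule: H(X,Y) = H(X|Y) + H(Y)
H(X|Y) = H(X,Y) - H(Y) = 3.0161 - 2.4951 = 0.521 bits


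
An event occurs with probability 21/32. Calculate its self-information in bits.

Information content I(x) = -log₂(p(x))
I = -log₂(21/32) = -log₂(0.6562)
I = 0.6077 bits


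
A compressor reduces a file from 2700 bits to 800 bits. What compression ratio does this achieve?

Compression ratio = Original / Compressed
= 2700 / 800 = 3.38:1


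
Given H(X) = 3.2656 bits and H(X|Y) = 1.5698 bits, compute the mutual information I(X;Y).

I(X;Y) = H(X) - H(X|Y)
I(X;Y) = 3.2656 - 1.5698 = 1.6958 bits


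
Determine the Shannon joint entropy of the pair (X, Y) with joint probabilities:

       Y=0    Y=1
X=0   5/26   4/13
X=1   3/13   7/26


H(X,Y) = -Σ p(x,y) log₂ p(x,y)
  p(0,0)=5/26: -0.1923 × log₂(0.1923) = 0.4574
  p(0,1)=4/13: -0.3077 × log₂(0.3077) = 0.5232
  p(1,0)=3/13: -0.2308 × log₂(0.2308) = 0.4882
  p(1,1)=7/26: -0.2692 × log₂(0.2692) = 0.5097
H(X,Y) = 1.9785 bits


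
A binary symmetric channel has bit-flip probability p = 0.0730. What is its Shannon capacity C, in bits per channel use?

For BSC with error probability p:
C = 1 - H(p) where H(p) is binary entropy
H(0.0730) = -0.0730 × log₂(0.0730) - 0.9270 × log₂(0.9270)
H(p) = 0.3770
C = 1 - 0.3770 = 0.6230 bits/use


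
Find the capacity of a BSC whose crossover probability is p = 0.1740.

For BSC with error probability p:
C = 1 - H(p) where H(p) is binary entropy
H(0.1740) = -0.1740 × log₂(0.1740) - 0.8260 × log₂(0.8260)
H(p) = 0.6668
C = 1 - 0.6668 = 0.3332 bits/use


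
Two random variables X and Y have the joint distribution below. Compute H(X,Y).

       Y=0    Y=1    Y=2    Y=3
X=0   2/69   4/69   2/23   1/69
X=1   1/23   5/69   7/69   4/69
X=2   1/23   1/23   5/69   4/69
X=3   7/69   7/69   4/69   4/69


H(X,Y) = -Σ p(x,y) log₂ p(x,y)
  p(0,0)=2/69: -0.0290 × log₂(0.0290) = 0.1481
  p(0,1)=4/69: -0.0580 × log₂(0.0580) = 0.2382
  p(0,2)=2/23: -0.0870 × log₂(0.0870) = 0.3064
  p(0,3)=1/69: -0.0145 × log₂(0.0145) = 0.0885
  p(1,0)=1/23: -0.0435 × log₂(0.0435) = 0.1967
  p(1,1)=5/69: -0.0725 × log₂(0.0725) = 0.2744
  p(1,2)=7/69: -0.1014 × log₂(0.1014) = 0.3349
  p(1,3)=4/69: -0.0580 × log₂(0.0580) = 0.2382
  p(2,0)=1/23: -0.0435 × log₂(0.0435) = 0.1967
  p(2,1)=1/23: -0.0435 × log₂(0.0435) = 0.1967
  p(2,2)=5/69: -0.0725 × log₂(0.0725) = 0.2744
  p(2,3)=4/69: -0.0580 × log₂(0.0580) = 0.2382
  p(3,0)=7/69: -0.1014 × log₂(0.1014) = 0.3349
  p(3,1)=7/69: -0.1014 × log₂(0.1014) = 0.3349
  p(3,2)=4/69: -0.0580 × log₂(0.0580) = 0.2382
  p(3,3)=4/69: -0.0580 × log₂(0.0580) = 0.2382
H(X,Y) = 3.8774 bits


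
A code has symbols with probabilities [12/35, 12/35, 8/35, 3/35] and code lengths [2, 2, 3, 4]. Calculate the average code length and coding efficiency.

Average length L = Σ p_i × l_i = 2.4000 bits
Entropy H = 1.8495 bits
Efficiency η = H/L × 100% = 77.06%


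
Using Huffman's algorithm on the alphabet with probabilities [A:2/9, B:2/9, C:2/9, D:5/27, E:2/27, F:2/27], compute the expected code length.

Huffman tree construction:
Combine smallest probabilities repeatedly
Resulting codes:
  A: 00 (length 2)
  B: 01 (length 2)
  C: 10 (length 2)
  D: 111 (length 3)
  E: 1100 (length 4)
  F: 1101 (length 4)
Average length = Σ p(s) × length(s) = 2.4815 bits


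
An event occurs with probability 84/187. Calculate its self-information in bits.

Information content I(x) = -log₂(p(x))
I = -log₂(84/187) = -log₂(0.4492)
I = 1.1546 bits


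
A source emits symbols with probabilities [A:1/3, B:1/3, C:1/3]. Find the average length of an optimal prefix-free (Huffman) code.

Huffman tree construction:
Combine smallest probabilities repeatedly
Resulting codes:
  A: 10 (length 2)
  B: 11 (length 2)
  C: 0 (length 1)
Average length = Σ p(s) × length(s) = 1.6667 bits


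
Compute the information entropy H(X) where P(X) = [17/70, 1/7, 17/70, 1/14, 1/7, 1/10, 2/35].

H(X) = -Σ p(x) log₂ p(x)
  -17/70 × log₂(17/70) = 0.4959
  -1/7 × log₂(1/7) = 0.4011
  -17/70 × log₂(17/70) = 0.4959
  -1/14 × log₂(1/14) = 0.2720
  -1/7 × log₂(1/7) = 0.4011
  -1/10 × log₂(1/10) = 0.3322
  -2/35 × log₂(2/35) = 0.2360
H(X) = 2.6339 bits


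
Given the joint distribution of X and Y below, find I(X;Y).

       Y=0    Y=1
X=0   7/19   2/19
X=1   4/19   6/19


H(X) = 0.9980, H(Y) = 0.9819, H(X,Y) = 1.8710
I(X;Y) = H(X) + H(Y) - H(X,Y) = 0.1089 bits


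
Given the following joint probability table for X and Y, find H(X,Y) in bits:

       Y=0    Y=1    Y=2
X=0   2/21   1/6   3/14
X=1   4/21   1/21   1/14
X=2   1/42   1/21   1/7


H(X,Y) = -Σ p(x,y) log₂ p(x,y)
  p(0,0)=2/21: -0.0952 × log₂(0.0952) = 0.3231
  p(0,1)=1/6: -0.1667 × log₂(0.1667) = 0.4308
  p(0,2)=3/14: -0.2143 × log₂(0.2143) = 0.4762
  p(1,0)=4/21: -0.1905 × log₂(0.1905) = 0.4557
  p(1,1)=1/21: -0.0476 × log₂(0.0476) = 0.2092
  p(1,2)=1/14: -0.0714 × log₂(0.0714) = 0.2720
  p(2,0)=1/42: -0.0238 × log₂(0.0238) = 0.1284
  p(2,1)=1/21: -0.0476 × log₂(0.0476) = 0.2092
  p(2,2)=1/7: -0.1429 × log₂(0.1429) = 0.4011
H(X,Y) = 2.9055 bits


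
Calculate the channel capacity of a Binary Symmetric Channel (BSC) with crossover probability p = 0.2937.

For BSC with error probability p:
C = 1 - H(p) where H(p) is binary entropy
H(0.2937) = -0.2937 × log₂(0.2937) - 0.7063 × log₂(0.7063)
H(p) = 0.8735
C = 1 - 0.8735 = 0.1265 bits/use


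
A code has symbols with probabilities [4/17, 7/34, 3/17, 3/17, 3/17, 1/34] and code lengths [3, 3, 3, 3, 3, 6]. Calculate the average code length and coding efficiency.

Average length L = Σ p_i × l_i = 3.0882 bits
Entropy H = 2.4351 bits
Efficiency η = H/L × 100% = 78.85%


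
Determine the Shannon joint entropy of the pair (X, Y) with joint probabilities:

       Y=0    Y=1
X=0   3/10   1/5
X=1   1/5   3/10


H(X,Y) = -Σ p(x,y) log₂ p(x,y)
  p(0,0)=3/10: -0.3000 × log₂(0.3000) = 0.5211
  p(0,1)=1/5: -0.2000 × log₂(0.2000) = 0.4644
  p(1,0)=1/5: -0.2000 × log₂(0.2000) = 0.4644
  p(1,1)=3/10: -0.3000 × log₂(0.3000) = 0.5211
H(X,Y) = 1.9710 bits


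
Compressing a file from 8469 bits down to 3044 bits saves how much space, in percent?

Space savings = (1 - Compressed/Original) × 100%
= (1 - 3044/8469) × 100%
= 64.06%


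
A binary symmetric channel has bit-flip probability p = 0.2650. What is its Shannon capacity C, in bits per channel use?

For BSC with error probability p:
C = 1 - H(p) where H(p) is binary entropy
H(0.2650) = -0.2650 × log₂(0.2650) - 0.7350 × log₂(0.7350)
H(p) = 0.8342
C = 1 - 0.8342 = 0.1658 bits/use


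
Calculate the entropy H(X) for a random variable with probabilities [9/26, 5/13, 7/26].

H(X) = -Σ p(x) log₂ p(x)
  -9/26 × log₂(9/26) = 0.5298
  -5/13 × log₂(5/13) = 0.5302
  -7/26 × log₂(7/26) = 0.5097
H(X) = 1.5697 bits


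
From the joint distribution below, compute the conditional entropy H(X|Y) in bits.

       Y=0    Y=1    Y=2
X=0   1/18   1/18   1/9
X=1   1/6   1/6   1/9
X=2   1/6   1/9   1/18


H(X|Y) = Σ_y p(y) H(X|Y=y)
  p(Y=0) = 7/18, H(X|Y=0) = 1.4488
  p(Y=1) = 1/3, H(X|Y=1) = 1.4591
  p(Y=2) = 5/18, H(X|Y=2) = 1.5219
H(X|Y) = 0.3889×1.4488 + 0.3333×1.4591 + 0.2778×1.5219 = 1.4726 bits


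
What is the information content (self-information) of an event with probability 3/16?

Information content I(x) = -log₂(p(x))
I = -log₂(3/16) = -log₂(0.1875)
I = 2.4150 bits


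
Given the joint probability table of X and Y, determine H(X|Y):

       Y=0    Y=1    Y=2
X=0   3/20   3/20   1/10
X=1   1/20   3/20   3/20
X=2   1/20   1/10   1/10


H(X|Y) = Σ_y p(y) H(X|Y=y)
  p(Y=0) = 1/4, H(X|Y=0) = 1.3710
  p(Y=1) = 2/5, H(X|Y=1) = 1.5613
  p(Y=2) = 7/20, H(X|Y=2) = 1.5567
H(X|Y) = 0.2500×1.3710 + 0.4000×1.5613 + 0.3500×1.5567 = 1.5121 bits


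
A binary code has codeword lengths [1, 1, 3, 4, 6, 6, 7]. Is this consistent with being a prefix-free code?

Kraft inequality: Σ 2^(-l_i) ≤ 1 for prefix-free code
Calculating: 2^(-1) + 2^(-1) + 2^(-3) + 2^(-4) + 2^(-6) + 2^(-6) + 2^(-7)
= 0.5 + 0.5 + 0.125 + 0.0625 + 0.015625 + 0.015625 + 0.0078125
= 1.2266
Since 1.2266 > 1, prefix-free code does not exist


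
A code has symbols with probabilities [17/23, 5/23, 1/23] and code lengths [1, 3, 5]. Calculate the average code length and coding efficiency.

Average length L = Σ p_i × l_i = 1.6087 bits
Entropy H = 0.9976 bits
Efficiency η = H/L × 100% = 62.01%


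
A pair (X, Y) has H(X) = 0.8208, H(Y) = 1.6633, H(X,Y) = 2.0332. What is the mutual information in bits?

I(X;Y) = H(X) + H(Y) - H(X,Y)
I(X;Y) = 0.8208 + 1.6633 - 2.0332 = 0.4509 bits


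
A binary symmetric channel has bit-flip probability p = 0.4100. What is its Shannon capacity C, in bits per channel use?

For BSC with error probability p:
C = 1 - H(p) where H(p) is binary entropy
H(0.4100) = -0.4100 × log₂(0.4100) - 0.5900 × log₂(0.5900)
H(p) = 0.9765
C = 1 - 0.9765 = 0.0235 bits/use


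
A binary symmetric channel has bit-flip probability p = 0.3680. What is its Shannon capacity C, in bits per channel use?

For BSC with error probability p:
C = 1 - H(p) where H(p) is binary entropy
H(0.3680) = -0.3680 × log₂(0.3680) - 0.6320 × log₂(0.6320)
H(p) = 0.9491
C = 1 - 0.9491 = 0.0509 bits/use


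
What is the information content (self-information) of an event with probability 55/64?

Information content I(x) = -log₂(p(x))
I = -log₂(55/64) = -log₂(0.8594)
I = 0.2186 bits


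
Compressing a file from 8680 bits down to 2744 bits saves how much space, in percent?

Space savings = (1 - Compressed/Original) × 100%
= (1 - 2744/8680) × 100%
= 68.39%


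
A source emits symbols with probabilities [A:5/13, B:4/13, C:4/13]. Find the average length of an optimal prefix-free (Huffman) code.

Huffman tree construction:
Combine smallest probabilities repeatedly
Resulting codes:
  A: 0 (length 1)
  B: 10 (length 2)
  C: 11 (length 2)
Average length = Σ p(s) × length(s) = 1.6154 bits


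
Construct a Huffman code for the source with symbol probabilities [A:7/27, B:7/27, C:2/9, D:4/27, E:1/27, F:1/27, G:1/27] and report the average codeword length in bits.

Huffman tree construction:
Combine smallest probabilities repeatedly
Resulting codes:
  A: 01 (length 2)
  B: 10 (length 2)
  C: 00 (length 2)
  D: 111 (length 3)
  E: 11010 (length 5)
  F: 11011 (length 5)
  G: 1100 (length 4)
Average length = Σ p(s) × length(s) = 2.4444 bits


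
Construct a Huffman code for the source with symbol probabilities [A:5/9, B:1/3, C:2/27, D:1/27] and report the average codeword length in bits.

Huffman tree construction:
Combine smallest probabilities repeatedly
Resulting codes:
  A: 1 (length 1)
  B: 01 (length 2)
  C: 001 (length 3)
  D: 000 (length 3)
Average length = Σ p(s) × length(s) = 1.5556 bits


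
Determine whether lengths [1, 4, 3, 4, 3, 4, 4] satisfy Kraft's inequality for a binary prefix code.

Kraft inequality: Σ 2^(-l_i) ≤ 1 for prefix-free code
Calculating: 2^(-1) + 2^(-4) + 2^(-3) + 2^(-4) + 2^(-3) + 2^(-4) + 2^(-4)
= 0.5 + 0.0625 + 0.125 + 0.0625 + 0.125 + 0.0625 + 0.0625
= 1.0000
Since 1.0000 ≤ 1, prefix-free code exists


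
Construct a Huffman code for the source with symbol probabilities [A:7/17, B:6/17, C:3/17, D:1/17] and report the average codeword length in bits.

Huffman tree construction:
Combine smallest probabilities repeatedly
Resulting codes:
  A: 0 (length 1)
  B: 11 (length 2)
  C: 101 (length 3)
  D: 100 (length 3)
Average length = Σ p(s) × length(s) = 1.8235 bits


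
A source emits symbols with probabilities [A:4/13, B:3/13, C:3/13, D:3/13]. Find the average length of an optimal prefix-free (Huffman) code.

Huffman tree construction:
Combine smallest probabilities repeatedly
Resulting codes:
  A: 11 (length 2)
  B: 00 (length 2)
  C: 01 (length 2)
  D: 10 (length 2)
Average length = Σ p(s) × length(s) = 2.0000 bits


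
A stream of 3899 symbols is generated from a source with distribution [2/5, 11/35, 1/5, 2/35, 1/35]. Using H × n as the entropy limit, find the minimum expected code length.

Entropy H = 1.9005 bits/symbol
Minimum bits = H × n = 1.9005 × 3899
= 7409.96 bits


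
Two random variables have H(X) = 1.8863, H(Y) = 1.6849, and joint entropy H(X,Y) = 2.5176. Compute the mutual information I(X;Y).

I(X;Y) = H(X) + H(Y) - H(X,Y)
I(X;Y) = 1.8863 + 1.6849 - 2.5176 = 1.0536 bits


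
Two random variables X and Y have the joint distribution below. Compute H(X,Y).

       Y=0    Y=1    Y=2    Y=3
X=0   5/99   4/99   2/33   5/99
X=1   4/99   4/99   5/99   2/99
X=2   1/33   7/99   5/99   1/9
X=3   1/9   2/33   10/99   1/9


H(X,Y) = -Σ p(x,y) log₂ p(x,y)
  p(0,0)=5/99: -0.0505 × log₂(0.0505) = 0.2175
  p(0,1)=4/99: -0.0404 × log₂(0.0404) = 0.1870
  p(0,2)=2/33: -0.0606 × log₂(0.0606) = 0.2451
  p(0,3)=5/99: -0.0505 × log₂(0.0505) = 0.2175
  p(1,0)=4/99: -0.0404 × log₂(0.0404) = 0.1870
  p(1,1)=4/99: -0.0404 × log₂(0.0404) = 0.1870
  p(1,2)=5/99: -0.0505 × log₂(0.0505) = 0.2175
  p(1,3)=2/99: -0.0202 × log₂(0.0202) = 0.1137
  p(2,0)=1/33: -0.0303 × log₂(0.0303) = 0.1529
  p(2,1)=7/99: -0.0707 × log₂(0.0707) = 0.2702
  p(2,2)=5/99: -0.0505 × log₂(0.0505) = 0.2175
  p(2,3)=1/9: -0.1111 × log₂(0.1111) = 0.3522
  p(3,0)=1/9: -0.1111 × log₂(0.1111) = 0.3522
  p(3,1)=2/33: -0.0606 × log₂(0.0606) = 0.2451
  p(3,2)=10/99: -0.1010 × log₂(0.1010) = 0.3341
  p(3,3)=1/9: -0.1111 × log₂(0.1111) = 0.3522
H(X,Y) = 3.8491 bits
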